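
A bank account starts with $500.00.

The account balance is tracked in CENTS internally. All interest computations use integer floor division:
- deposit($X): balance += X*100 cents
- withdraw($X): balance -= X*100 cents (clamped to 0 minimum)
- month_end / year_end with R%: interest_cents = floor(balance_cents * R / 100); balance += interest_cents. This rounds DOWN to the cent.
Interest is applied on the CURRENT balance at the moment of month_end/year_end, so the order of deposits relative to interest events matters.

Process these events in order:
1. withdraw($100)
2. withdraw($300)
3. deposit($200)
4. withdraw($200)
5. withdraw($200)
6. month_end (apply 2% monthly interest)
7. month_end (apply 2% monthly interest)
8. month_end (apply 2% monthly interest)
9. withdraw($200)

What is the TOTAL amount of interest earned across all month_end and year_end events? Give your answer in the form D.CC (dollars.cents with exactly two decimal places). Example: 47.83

After 1 (withdraw($100)): balance=$400.00 total_interest=$0.00
After 2 (withdraw($300)): balance=$100.00 total_interest=$0.00
After 3 (deposit($200)): balance=$300.00 total_interest=$0.00
After 4 (withdraw($200)): balance=$100.00 total_interest=$0.00
After 5 (withdraw($200)): balance=$0.00 total_interest=$0.00
After 6 (month_end (apply 2% monthly interest)): balance=$0.00 total_interest=$0.00
After 7 (month_end (apply 2% monthly interest)): balance=$0.00 total_interest=$0.00
After 8 (month_end (apply 2% monthly interest)): balance=$0.00 total_interest=$0.00
After 9 (withdraw($200)): balance=$0.00 total_interest=$0.00

Answer: 0.00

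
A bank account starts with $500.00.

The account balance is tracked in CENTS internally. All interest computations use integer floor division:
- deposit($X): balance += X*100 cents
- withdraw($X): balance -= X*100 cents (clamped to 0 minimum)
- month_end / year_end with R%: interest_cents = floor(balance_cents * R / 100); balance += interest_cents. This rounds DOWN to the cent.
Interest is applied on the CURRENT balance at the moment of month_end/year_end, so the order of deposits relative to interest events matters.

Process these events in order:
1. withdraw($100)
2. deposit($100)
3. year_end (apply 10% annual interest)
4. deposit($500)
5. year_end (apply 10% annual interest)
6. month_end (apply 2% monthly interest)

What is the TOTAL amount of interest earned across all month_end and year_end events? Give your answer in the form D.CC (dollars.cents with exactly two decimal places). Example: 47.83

Answer: 178.10

Derivation:
After 1 (withdraw($100)): balance=$400.00 total_interest=$0.00
After 2 (deposit($100)): balance=$500.00 total_interest=$0.00
After 3 (year_end (apply 10% annual interest)): balance=$550.00 total_interest=$50.00
After 4 (deposit($500)): balance=$1050.00 total_interest=$50.00
After 5 (year_end (apply 10% annual interest)): balance=$1155.00 total_interest=$155.00
After 6 (month_end (apply 2% monthly interest)): balance=$1178.10 total_interest=$178.10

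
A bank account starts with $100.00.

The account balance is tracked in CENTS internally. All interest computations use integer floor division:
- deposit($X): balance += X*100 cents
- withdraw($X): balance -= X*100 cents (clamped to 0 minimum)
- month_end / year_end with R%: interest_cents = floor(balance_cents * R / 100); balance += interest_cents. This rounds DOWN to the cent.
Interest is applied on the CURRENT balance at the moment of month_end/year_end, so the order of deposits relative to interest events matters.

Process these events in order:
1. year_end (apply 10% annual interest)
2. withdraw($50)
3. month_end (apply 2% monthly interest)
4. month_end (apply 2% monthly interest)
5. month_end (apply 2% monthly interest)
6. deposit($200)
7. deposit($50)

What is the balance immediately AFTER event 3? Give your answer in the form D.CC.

Answer: 61.20

Derivation:
After 1 (year_end (apply 10% annual interest)): balance=$110.00 total_interest=$10.00
After 2 (withdraw($50)): balance=$60.00 total_interest=$10.00
After 3 (month_end (apply 2% monthly interest)): balance=$61.20 total_interest=$11.20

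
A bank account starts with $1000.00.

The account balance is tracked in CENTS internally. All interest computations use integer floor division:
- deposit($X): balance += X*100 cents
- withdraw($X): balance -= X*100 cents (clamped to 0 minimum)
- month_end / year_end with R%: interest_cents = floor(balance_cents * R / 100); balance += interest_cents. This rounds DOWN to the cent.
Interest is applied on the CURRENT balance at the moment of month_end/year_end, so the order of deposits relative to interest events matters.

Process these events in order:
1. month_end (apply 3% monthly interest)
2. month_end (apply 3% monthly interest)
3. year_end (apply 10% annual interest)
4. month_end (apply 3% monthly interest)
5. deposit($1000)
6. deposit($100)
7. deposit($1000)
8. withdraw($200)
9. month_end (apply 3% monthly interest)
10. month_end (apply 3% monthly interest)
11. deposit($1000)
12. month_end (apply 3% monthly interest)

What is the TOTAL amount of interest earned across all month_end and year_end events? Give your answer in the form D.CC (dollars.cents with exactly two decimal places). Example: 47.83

After 1 (month_end (apply 3% monthly interest)): balance=$1030.00 total_interest=$30.00
After 2 (month_end (apply 3% monthly interest)): balance=$1060.90 total_interest=$60.90
After 3 (year_end (apply 10% annual interest)): balance=$1166.99 total_interest=$166.99
After 4 (month_end (apply 3% monthly interest)): balance=$1201.99 total_interest=$201.99
After 5 (deposit($1000)): balance=$2201.99 total_interest=$201.99
After 6 (deposit($100)): balance=$2301.99 total_interest=$201.99
After 7 (deposit($1000)): balance=$3301.99 total_interest=$201.99
After 8 (withdraw($200)): balance=$3101.99 total_interest=$201.99
After 9 (month_end (apply 3% monthly interest)): balance=$3195.04 total_interest=$295.04
After 10 (month_end (apply 3% monthly interest)): balance=$3290.89 total_interest=$390.89
After 11 (deposit($1000)): balance=$4290.89 total_interest=$390.89
After 12 (month_end (apply 3% monthly interest)): balance=$4419.61 total_interest=$519.61

Answer: 519.61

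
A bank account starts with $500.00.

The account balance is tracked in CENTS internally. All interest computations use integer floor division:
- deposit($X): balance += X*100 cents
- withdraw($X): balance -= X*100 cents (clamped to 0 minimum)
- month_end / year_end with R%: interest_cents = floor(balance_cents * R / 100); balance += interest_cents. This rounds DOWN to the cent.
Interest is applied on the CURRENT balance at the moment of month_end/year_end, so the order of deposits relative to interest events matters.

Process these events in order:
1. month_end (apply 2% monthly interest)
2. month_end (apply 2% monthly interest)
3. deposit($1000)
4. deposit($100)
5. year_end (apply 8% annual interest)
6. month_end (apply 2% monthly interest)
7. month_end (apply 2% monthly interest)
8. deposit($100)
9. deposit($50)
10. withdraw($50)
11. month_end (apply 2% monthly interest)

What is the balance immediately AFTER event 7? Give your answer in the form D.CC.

Answer: 1820.49

Derivation:
After 1 (month_end (apply 2% monthly interest)): balance=$510.00 total_interest=$10.00
After 2 (month_end (apply 2% monthly interest)): balance=$520.20 total_interest=$20.20
After 3 (deposit($1000)): balance=$1520.20 total_interest=$20.20
After 4 (deposit($100)): balance=$1620.20 total_interest=$20.20
After 5 (year_end (apply 8% annual interest)): balance=$1749.81 total_interest=$149.81
After 6 (month_end (apply 2% monthly interest)): balance=$1784.80 total_interest=$184.80
After 7 (month_end (apply 2% monthly interest)): balance=$1820.49 total_interest=$220.49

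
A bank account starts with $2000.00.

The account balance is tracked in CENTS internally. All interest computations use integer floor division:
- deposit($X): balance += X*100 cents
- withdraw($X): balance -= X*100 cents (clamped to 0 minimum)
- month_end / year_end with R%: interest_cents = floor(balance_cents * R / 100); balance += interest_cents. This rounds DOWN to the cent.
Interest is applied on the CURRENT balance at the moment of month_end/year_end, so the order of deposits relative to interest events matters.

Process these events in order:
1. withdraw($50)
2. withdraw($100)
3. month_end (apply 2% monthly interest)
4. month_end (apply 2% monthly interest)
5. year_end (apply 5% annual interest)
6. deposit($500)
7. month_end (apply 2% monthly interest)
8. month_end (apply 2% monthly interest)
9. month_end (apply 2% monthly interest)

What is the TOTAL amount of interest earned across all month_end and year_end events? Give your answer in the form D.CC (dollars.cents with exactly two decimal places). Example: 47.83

Answer: 325.25

Derivation:
After 1 (withdraw($50)): balance=$1950.00 total_interest=$0.00
After 2 (withdraw($100)): balance=$1850.00 total_interest=$0.00
After 3 (month_end (apply 2% monthly interest)): balance=$1887.00 total_interest=$37.00
After 4 (month_end (apply 2% monthly interest)): balance=$1924.74 total_interest=$74.74
After 5 (year_end (apply 5% annual interest)): balance=$2020.97 total_interest=$170.97
After 6 (deposit($500)): balance=$2520.97 total_interest=$170.97
After 7 (month_end (apply 2% monthly interest)): balance=$2571.38 total_interest=$221.38
After 8 (month_end (apply 2% monthly interest)): balance=$2622.80 total_interest=$272.80
After 9 (month_end (apply 2% monthly interest)): balance=$2675.25 total_interest=$325.25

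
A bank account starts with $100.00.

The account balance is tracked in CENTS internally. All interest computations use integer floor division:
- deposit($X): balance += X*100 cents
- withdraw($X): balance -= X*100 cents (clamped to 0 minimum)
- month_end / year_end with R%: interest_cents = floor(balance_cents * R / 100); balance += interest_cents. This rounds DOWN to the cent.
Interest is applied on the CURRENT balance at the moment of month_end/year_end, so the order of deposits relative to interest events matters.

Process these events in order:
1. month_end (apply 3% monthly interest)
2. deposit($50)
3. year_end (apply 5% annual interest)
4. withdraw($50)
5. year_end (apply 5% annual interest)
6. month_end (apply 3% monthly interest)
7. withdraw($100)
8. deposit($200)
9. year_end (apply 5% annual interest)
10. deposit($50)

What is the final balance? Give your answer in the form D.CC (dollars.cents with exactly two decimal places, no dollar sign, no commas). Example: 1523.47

After 1 (month_end (apply 3% monthly interest)): balance=$103.00 total_interest=$3.00
After 2 (deposit($50)): balance=$153.00 total_interest=$3.00
After 3 (year_end (apply 5% annual interest)): balance=$160.65 total_interest=$10.65
After 4 (withdraw($50)): balance=$110.65 total_interest=$10.65
After 5 (year_end (apply 5% annual interest)): balance=$116.18 total_interest=$16.18
After 6 (month_end (apply 3% monthly interest)): balance=$119.66 total_interest=$19.66
After 7 (withdraw($100)): balance=$19.66 total_interest=$19.66
After 8 (deposit($200)): balance=$219.66 total_interest=$19.66
After 9 (year_end (apply 5% annual interest)): balance=$230.64 total_interest=$30.64
After 10 (deposit($50)): balance=$280.64 total_interest=$30.64

Answer: 280.64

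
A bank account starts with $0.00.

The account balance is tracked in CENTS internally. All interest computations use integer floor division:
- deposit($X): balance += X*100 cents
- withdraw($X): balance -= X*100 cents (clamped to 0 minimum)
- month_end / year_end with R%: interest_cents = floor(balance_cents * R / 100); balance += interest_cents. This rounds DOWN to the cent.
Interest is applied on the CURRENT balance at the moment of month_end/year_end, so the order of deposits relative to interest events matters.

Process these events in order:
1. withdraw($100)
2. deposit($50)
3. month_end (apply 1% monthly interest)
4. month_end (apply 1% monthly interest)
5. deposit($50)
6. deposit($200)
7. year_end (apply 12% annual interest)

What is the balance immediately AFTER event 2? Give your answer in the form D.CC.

After 1 (withdraw($100)): balance=$0.00 total_interest=$0.00
After 2 (deposit($50)): balance=$50.00 total_interest=$0.00

Answer: 50.00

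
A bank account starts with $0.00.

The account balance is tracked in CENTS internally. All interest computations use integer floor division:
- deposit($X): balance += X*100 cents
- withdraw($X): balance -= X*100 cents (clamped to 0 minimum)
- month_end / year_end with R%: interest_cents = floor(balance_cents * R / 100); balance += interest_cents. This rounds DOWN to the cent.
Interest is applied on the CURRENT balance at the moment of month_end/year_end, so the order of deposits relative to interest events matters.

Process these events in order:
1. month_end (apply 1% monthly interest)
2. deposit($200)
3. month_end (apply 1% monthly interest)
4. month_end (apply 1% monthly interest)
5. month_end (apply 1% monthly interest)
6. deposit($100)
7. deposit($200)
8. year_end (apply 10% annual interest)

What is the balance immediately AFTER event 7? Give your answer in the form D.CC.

After 1 (month_end (apply 1% monthly interest)): balance=$0.00 total_interest=$0.00
After 2 (deposit($200)): balance=$200.00 total_interest=$0.00
After 3 (month_end (apply 1% monthly interest)): balance=$202.00 total_interest=$2.00
After 4 (month_end (apply 1% monthly interest)): balance=$204.02 total_interest=$4.02
After 5 (month_end (apply 1% monthly interest)): balance=$206.06 total_interest=$6.06
After 6 (deposit($100)): balance=$306.06 total_interest=$6.06
After 7 (deposit($200)): balance=$506.06 total_interest=$6.06

Answer: 506.06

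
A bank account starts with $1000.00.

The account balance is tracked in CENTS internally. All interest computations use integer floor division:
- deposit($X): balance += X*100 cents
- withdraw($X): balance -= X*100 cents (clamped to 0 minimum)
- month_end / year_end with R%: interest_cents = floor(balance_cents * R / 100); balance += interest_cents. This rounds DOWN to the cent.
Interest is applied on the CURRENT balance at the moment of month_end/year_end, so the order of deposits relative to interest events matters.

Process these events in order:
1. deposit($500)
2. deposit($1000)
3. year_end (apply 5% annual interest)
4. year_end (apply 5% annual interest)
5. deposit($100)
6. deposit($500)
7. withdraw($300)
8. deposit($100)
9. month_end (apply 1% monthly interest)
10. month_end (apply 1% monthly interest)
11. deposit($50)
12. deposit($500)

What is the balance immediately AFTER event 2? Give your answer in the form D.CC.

Answer: 2500.00

Derivation:
After 1 (deposit($500)): balance=$1500.00 total_interest=$0.00
After 2 (deposit($1000)): balance=$2500.00 total_interest=$0.00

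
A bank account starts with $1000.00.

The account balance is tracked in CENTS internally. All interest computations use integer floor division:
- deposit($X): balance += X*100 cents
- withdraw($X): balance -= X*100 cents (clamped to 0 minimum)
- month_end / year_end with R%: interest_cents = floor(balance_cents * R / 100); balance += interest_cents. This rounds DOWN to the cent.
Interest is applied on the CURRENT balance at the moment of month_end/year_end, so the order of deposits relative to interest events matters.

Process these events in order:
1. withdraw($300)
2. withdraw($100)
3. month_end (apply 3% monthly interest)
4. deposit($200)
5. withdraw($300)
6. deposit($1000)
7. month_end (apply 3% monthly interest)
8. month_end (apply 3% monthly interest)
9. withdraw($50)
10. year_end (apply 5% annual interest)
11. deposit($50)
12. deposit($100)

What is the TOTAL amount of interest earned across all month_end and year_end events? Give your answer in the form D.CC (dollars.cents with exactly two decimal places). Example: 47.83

After 1 (withdraw($300)): balance=$700.00 total_interest=$0.00
After 2 (withdraw($100)): balance=$600.00 total_interest=$0.00
After 3 (month_end (apply 3% monthly interest)): balance=$618.00 total_interest=$18.00
After 4 (deposit($200)): balance=$818.00 total_interest=$18.00
After 5 (withdraw($300)): balance=$518.00 total_interest=$18.00
After 6 (deposit($1000)): balance=$1518.00 total_interest=$18.00
After 7 (month_end (apply 3% monthly interest)): balance=$1563.54 total_interest=$63.54
After 8 (month_end (apply 3% monthly interest)): balance=$1610.44 total_interest=$110.44
After 9 (withdraw($50)): balance=$1560.44 total_interest=$110.44
After 10 (year_end (apply 5% annual interest)): balance=$1638.46 total_interest=$188.46
After 11 (deposit($50)): balance=$1688.46 total_interest=$188.46
After 12 (deposit($100)): balance=$1788.46 total_interest=$188.46

Answer: 188.46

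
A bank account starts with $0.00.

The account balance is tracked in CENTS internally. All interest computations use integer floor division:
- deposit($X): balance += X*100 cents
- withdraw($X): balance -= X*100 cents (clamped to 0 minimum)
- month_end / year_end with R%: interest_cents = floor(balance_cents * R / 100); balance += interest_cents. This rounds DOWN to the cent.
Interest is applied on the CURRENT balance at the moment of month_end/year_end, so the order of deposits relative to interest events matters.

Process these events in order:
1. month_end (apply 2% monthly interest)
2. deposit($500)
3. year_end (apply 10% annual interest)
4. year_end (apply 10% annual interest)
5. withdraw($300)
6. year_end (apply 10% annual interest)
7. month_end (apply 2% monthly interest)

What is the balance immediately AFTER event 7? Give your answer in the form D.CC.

After 1 (month_end (apply 2% monthly interest)): balance=$0.00 total_interest=$0.00
After 2 (deposit($500)): balance=$500.00 total_interest=$0.00
After 3 (year_end (apply 10% annual interest)): balance=$550.00 total_interest=$50.00
After 4 (year_end (apply 10% annual interest)): balance=$605.00 total_interest=$105.00
After 5 (withdraw($300)): balance=$305.00 total_interest=$105.00
After 6 (year_end (apply 10% annual interest)): balance=$335.50 total_interest=$135.50
After 7 (month_end (apply 2% monthly interest)): balance=$342.21 total_interest=$142.21

Answer: 342.21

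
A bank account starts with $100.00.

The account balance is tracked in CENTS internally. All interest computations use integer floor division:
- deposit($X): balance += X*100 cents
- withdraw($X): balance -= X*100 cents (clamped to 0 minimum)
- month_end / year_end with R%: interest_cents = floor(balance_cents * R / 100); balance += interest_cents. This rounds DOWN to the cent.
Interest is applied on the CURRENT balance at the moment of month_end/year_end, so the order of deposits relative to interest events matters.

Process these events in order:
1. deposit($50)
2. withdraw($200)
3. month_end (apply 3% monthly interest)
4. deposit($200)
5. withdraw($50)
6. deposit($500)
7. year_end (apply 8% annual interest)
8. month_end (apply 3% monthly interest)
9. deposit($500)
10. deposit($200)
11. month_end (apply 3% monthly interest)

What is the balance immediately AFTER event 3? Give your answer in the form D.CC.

After 1 (deposit($50)): balance=$150.00 total_interest=$0.00
After 2 (withdraw($200)): balance=$0.00 total_interest=$0.00
After 3 (month_end (apply 3% monthly interest)): balance=$0.00 total_interest=$0.00

Answer: 0.00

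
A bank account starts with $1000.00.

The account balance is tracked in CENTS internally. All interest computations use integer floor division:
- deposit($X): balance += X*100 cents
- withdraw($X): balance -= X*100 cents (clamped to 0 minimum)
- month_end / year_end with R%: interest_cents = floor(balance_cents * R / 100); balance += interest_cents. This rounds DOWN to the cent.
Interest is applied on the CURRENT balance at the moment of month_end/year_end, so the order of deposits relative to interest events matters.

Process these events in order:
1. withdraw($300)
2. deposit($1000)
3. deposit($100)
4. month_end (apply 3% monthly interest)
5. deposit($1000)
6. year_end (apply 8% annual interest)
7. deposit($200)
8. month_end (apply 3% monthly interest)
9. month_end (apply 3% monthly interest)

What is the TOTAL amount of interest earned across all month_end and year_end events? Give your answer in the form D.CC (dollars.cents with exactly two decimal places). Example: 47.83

Answer: 482.20

Derivation:
After 1 (withdraw($300)): balance=$700.00 total_interest=$0.00
After 2 (deposit($1000)): balance=$1700.00 total_interest=$0.00
After 3 (deposit($100)): balance=$1800.00 total_interest=$0.00
After 4 (month_end (apply 3% monthly interest)): balance=$1854.00 total_interest=$54.00
After 5 (deposit($1000)): balance=$2854.00 total_interest=$54.00
After 6 (year_end (apply 8% annual interest)): balance=$3082.32 total_interest=$282.32
After 7 (deposit($200)): balance=$3282.32 total_interest=$282.32
After 8 (month_end (apply 3% monthly interest)): balance=$3380.78 total_interest=$380.78
After 9 (month_end (apply 3% monthly interest)): balance=$3482.20 total_interest=$482.20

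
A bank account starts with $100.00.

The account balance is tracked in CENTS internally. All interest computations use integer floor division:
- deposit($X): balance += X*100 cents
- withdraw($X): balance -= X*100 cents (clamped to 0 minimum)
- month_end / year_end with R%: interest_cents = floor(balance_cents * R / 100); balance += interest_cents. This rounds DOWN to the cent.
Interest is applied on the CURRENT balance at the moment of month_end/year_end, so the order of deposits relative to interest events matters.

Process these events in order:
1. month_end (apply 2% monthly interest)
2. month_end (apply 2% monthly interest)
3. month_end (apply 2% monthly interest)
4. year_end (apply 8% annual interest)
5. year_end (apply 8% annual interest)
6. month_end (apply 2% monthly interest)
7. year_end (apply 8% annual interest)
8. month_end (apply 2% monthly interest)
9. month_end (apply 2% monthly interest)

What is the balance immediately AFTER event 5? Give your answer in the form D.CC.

Answer: 123.76

Derivation:
After 1 (month_end (apply 2% monthly interest)): balance=$102.00 total_interest=$2.00
After 2 (month_end (apply 2% monthly interest)): balance=$104.04 total_interest=$4.04
After 3 (month_end (apply 2% monthly interest)): balance=$106.12 total_interest=$6.12
After 4 (year_end (apply 8% annual interest)): balance=$114.60 total_interest=$14.60
After 5 (year_end (apply 8% annual interest)): balance=$123.76 total_interest=$23.76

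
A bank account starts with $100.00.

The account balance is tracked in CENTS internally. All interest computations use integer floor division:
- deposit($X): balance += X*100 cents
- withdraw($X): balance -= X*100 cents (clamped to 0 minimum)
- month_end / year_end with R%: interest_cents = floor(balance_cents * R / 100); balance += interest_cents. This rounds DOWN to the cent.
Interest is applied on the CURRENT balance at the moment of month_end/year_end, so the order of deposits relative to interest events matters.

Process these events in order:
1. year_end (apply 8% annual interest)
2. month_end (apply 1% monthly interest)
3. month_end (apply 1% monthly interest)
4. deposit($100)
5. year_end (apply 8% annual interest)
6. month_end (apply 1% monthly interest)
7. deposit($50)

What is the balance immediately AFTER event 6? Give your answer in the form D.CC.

Answer: 229.24

Derivation:
After 1 (year_end (apply 8% annual interest)): balance=$108.00 total_interest=$8.00
After 2 (month_end (apply 1% monthly interest)): balance=$109.08 total_interest=$9.08
After 3 (month_end (apply 1% monthly interest)): balance=$110.17 total_interest=$10.17
After 4 (deposit($100)): balance=$210.17 total_interest=$10.17
After 5 (year_end (apply 8% annual interest)): balance=$226.98 total_interest=$26.98
After 6 (month_end (apply 1% monthly interest)): balance=$229.24 total_interest=$29.24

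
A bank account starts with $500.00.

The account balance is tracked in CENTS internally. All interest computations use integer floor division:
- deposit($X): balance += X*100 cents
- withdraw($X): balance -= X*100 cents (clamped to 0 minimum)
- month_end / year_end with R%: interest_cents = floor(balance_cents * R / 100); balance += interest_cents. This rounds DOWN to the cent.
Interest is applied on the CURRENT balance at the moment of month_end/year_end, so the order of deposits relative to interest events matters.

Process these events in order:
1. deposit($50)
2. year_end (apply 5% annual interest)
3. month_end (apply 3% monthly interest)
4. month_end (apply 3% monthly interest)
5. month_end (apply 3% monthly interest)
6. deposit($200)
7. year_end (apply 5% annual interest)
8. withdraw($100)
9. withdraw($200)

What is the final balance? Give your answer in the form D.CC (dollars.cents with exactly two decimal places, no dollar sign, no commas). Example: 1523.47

Answer: 572.58

Derivation:
After 1 (deposit($50)): balance=$550.00 total_interest=$0.00
After 2 (year_end (apply 5% annual interest)): balance=$577.50 total_interest=$27.50
After 3 (month_end (apply 3% monthly interest)): balance=$594.82 total_interest=$44.82
After 4 (month_end (apply 3% monthly interest)): balance=$612.66 total_interest=$62.66
After 5 (month_end (apply 3% monthly interest)): balance=$631.03 total_interest=$81.03
After 6 (deposit($200)): balance=$831.03 total_interest=$81.03
After 7 (year_end (apply 5% annual interest)): balance=$872.58 total_interest=$122.58
After 8 (withdraw($100)): balance=$772.58 total_interest=$122.58
After 9 (withdraw($200)): balance=$572.58 total_interest=$122.58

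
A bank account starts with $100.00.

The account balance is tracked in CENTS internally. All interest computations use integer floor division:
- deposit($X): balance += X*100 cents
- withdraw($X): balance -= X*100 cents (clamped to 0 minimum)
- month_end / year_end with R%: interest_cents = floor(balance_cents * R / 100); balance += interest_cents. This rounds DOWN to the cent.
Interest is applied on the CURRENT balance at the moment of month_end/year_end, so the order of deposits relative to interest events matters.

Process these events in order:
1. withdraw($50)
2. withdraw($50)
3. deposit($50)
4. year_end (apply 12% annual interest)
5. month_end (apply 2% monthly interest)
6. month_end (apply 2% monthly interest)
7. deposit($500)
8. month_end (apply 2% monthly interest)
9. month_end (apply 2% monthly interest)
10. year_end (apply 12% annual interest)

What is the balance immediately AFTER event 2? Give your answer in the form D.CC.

Answer: 0.00

Derivation:
After 1 (withdraw($50)): balance=$50.00 total_interest=$0.00
After 2 (withdraw($50)): balance=$0.00 total_interest=$0.00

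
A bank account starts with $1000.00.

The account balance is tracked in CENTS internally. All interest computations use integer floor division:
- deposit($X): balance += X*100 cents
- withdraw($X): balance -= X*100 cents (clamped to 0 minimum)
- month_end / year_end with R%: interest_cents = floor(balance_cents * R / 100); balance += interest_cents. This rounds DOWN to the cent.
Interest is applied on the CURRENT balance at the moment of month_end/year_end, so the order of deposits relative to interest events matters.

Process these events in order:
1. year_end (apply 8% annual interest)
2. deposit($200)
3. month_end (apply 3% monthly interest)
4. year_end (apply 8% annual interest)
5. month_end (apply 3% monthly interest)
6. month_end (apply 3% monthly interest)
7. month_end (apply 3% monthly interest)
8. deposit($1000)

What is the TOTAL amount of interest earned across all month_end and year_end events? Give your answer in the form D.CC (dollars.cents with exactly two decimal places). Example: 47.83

After 1 (year_end (apply 8% annual interest)): balance=$1080.00 total_interest=$80.00
After 2 (deposit($200)): balance=$1280.00 total_interest=$80.00
After 3 (month_end (apply 3% monthly interest)): balance=$1318.40 total_interest=$118.40
After 4 (year_end (apply 8% annual interest)): balance=$1423.87 total_interest=$223.87
After 5 (month_end (apply 3% monthly interest)): balance=$1466.58 total_interest=$266.58
After 6 (month_end (apply 3% monthly interest)): balance=$1510.57 total_interest=$310.57
After 7 (month_end (apply 3% monthly interest)): balance=$1555.88 total_interest=$355.88
After 8 (deposit($1000)): balance=$2555.88 total_interest=$355.88

Answer: 355.88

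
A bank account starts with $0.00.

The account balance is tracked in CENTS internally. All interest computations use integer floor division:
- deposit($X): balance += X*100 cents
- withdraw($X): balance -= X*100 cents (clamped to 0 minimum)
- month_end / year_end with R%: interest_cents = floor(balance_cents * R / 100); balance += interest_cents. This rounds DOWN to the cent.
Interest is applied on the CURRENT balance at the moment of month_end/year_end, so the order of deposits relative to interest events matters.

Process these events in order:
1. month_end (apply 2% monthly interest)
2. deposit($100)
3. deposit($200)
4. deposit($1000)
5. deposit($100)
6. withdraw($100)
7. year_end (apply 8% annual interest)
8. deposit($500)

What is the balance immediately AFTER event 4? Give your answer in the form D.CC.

Answer: 1300.00

Derivation:
After 1 (month_end (apply 2% monthly interest)): balance=$0.00 total_interest=$0.00
After 2 (deposit($100)): balance=$100.00 total_interest=$0.00
After 3 (deposit($200)): balance=$300.00 total_interest=$0.00
After 4 (deposit($1000)): balance=$1300.00 total_interest=$0.00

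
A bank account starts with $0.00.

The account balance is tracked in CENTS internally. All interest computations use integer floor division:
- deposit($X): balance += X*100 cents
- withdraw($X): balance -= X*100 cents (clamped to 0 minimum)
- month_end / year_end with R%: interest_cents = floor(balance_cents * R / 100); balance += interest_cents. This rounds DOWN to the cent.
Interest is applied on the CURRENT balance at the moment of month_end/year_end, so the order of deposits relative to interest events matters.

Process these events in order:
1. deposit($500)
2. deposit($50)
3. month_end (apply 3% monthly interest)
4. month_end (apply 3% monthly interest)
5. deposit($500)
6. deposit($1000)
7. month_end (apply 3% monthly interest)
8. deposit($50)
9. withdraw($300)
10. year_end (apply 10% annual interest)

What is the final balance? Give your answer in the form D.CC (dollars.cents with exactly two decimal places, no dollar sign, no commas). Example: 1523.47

Answer: 2085.58

Derivation:
After 1 (deposit($500)): balance=$500.00 total_interest=$0.00
After 2 (deposit($50)): balance=$550.00 total_interest=$0.00
After 3 (month_end (apply 3% monthly interest)): balance=$566.50 total_interest=$16.50
After 4 (month_end (apply 3% monthly interest)): balance=$583.49 total_interest=$33.49
After 5 (deposit($500)): balance=$1083.49 total_interest=$33.49
After 6 (deposit($1000)): balance=$2083.49 total_interest=$33.49
After 7 (month_end (apply 3% monthly interest)): balance=$2145.99 total_interest=$95.99
After 8 (deposit($50)): balance=$2195.99 total_interest=$95.99
After 9 (withdraw($300)): balance=$1895.99 total_interest=$95.99
After 10 (year_end (apply 10% annual interest)): balance=$2085.58 total_interest=$285.58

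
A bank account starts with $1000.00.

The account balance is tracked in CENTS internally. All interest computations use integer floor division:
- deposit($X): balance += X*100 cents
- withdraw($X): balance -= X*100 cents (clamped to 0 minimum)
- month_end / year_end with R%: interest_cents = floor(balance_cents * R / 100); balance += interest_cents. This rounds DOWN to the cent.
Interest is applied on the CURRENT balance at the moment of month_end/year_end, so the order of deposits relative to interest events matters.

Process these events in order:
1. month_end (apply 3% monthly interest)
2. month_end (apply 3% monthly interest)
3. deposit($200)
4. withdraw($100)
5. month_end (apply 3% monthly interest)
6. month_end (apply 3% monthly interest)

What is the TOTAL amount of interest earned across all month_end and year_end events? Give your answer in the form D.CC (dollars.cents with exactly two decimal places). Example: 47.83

After 1 (month_end (apply 3% monthly interest)): balance=$1030.00 total_interest=$30.00
After 2 (month_end (apply 3% monthly interest)): balance=$1060.90 total_interest=$60.90
After 3 (deposit($200)): balance=$1260.90 total_interest=$60.90
After 4 (withdraw($100)): balance=$1160.90 total_interest=$60.90
After 5 (month_end (apply 3% monthly interest)): balance=$1195.72 total_interest=$95.72
After 6 (month_end (apply 3% monthly interest)): balance=$1231.59 total_interest=$131.59

Answer: 131.59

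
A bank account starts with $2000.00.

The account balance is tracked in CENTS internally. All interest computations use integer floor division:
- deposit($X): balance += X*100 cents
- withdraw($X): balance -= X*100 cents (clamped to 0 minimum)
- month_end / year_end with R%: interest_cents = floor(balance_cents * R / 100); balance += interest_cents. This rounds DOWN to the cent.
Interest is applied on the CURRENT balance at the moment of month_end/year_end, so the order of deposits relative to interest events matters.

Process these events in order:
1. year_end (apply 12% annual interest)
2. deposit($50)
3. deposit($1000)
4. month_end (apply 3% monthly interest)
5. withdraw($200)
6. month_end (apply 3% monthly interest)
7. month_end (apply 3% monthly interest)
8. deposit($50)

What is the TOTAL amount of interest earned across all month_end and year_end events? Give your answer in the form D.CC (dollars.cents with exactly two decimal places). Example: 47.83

After 1 (year_end (apply 12% annual interest)): balance=$2240.00 total_interest=$240.00
After 2 (deposit($50)): balance=$2290.00 total_interest=$240.00
After 3 (deposit($1000)): balance=$3290.00 total_interest=$240.00
After 4 (month_end (apply 3% monthly interest)): balance=$3388.70 total_interest=$338.70
After 5 (withdraw($200)): balance=$3188.70 total_interest=$338.70
After 6 (month_end (apply 3% monthly interest)): balance=$3284.36 total_interest=$434.36
After 7 (month_end (apply 3% monthly interest)): balance=$3382.89 total_interest=$532.89
After 8 (deposit($50)): balance=$3432.89 total_interest=$532.89

Answer: 532.89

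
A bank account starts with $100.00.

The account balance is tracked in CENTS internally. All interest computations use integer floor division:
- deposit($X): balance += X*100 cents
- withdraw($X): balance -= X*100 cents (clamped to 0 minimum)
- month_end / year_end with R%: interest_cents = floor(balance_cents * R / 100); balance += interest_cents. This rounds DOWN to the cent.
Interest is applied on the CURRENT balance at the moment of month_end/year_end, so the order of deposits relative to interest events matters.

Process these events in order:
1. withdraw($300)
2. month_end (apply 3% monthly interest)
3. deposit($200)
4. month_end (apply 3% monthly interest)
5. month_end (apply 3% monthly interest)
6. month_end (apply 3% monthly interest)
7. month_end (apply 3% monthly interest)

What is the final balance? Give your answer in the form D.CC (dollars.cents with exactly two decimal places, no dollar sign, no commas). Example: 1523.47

Answer: 225.09

Derivation:
After 1 (withdraw($300)): balance=$0.00 total_interest=$0.00
After 2 (month_end (apply 3% monthly interest)): balance=$0.00 total_interest=$0.00
After 3 (deposit($200)): balance=$200.00 total_interest=$0.00
After 4 (month_end (apply 3% monthly interest)): balance=$206.00 total_interest=$6.00
After 5 (month_end (apply 3% monthly interest)): balance=$212.18 total_interest=$12.18
After 6 (month_end (apply 3% monthly interest)): balance=$218.54 total_interest=$18.54
After 7 (month_end (apply 3% monthly interest)): balance=$225.09 total_interest=$25.09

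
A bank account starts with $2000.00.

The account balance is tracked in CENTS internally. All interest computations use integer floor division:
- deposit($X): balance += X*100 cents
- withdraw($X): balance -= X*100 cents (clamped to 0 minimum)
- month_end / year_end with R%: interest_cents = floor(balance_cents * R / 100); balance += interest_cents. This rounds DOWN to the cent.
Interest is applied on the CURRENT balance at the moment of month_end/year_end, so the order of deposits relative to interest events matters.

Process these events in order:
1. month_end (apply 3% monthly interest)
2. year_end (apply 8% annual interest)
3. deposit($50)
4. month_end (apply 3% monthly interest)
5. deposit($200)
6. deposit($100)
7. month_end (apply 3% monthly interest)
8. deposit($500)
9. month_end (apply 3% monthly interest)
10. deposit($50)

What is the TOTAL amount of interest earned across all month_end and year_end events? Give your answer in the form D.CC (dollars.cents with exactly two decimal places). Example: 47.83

Answer: 468.99

Derivation:
After 1 (month_end (apply 3% monthly interest)): balance=$2060.00 total_interest=$60.00
After 2 (year_end (apply 8% annual interest)): balance=$2224.80 total_interest=$224.80
After 3 (deposit($50)): balance=$2274.80 total_interest=$224.80
After 4 (month_end (apply 3% monthly interest)): balance=$2343.04 total_interest=$293.04
After 5 (deposit($200)): balance=$2543.04 total_interest=$293.04
After 6 (deposit($100)): balance=$2643.04 total_interest=$293.04
After 7 (month_end (apply 3% monthly interest)): balance=$2722.33 total_interest=$372.33
After 8 (deposit($500)): balance=$3222.33 total_interest=$372.33
After 9 (month_end (apply 3% monthly interest)): balance=$3318.99 total_interest=$468.99
After 10 (deposit($50)): balance=$3368.99 total_interest=$468.99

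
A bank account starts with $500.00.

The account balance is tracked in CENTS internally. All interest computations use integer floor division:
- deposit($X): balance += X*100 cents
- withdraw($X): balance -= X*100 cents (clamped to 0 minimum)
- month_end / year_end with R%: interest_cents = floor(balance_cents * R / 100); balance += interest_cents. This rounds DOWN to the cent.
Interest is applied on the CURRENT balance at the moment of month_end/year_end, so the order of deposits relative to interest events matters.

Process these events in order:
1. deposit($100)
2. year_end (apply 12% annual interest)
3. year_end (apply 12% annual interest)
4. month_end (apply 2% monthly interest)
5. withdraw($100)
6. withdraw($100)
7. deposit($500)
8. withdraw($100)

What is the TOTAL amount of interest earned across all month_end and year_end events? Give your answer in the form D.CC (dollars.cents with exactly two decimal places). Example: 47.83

After 1 (deposit($100)): balance=$600.00 total_interest=$0.00
After 2 (year_end (apply 12% annual interest)): balance=$672.00 total_interest=$72.00
After 3 (year_end (apply 12% annual interest)): balance=$752.64 total_interest=$152.64
After 4 (month_end (apply 2% monthly interest)): balance=$767.69 total_interest=$167.69
After 5 (withdraw($100)): balance=$667.69 total_interest=$167.69
After 6 (withdraw($100)): balance=$567.69 total_interest=$167.69
After 7 (deposit($500)): balance=$1067.69 total_interest=$167.69
After 8 (withdraw($100)): balance=$967.69 total_interest=$167.69

Answer: 167.69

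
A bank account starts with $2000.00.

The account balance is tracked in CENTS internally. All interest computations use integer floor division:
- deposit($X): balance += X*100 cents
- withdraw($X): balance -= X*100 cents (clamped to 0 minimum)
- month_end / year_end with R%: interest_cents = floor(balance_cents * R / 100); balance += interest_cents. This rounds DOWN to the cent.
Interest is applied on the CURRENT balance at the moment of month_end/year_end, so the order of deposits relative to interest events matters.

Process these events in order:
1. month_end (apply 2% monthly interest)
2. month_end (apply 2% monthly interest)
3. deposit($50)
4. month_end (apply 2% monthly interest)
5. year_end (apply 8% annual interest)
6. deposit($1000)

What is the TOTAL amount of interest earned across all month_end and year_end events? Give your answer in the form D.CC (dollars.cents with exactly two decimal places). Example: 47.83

After 1 (month_end (apply 2% monthly interest)): balance=$2040.00 total_interest=$40.00
After 2 (month_end (apply 2% monthly interest)): balance=$2080.80 total_interest=$80.80
After 3 (deposit($50)): balance=$2130.80 total_interest=$80.80
After 4 (month_end (apply 2% monthly interest)): balance=$2173.41 total_interest=$123.41
After 5 (year_end (apply 8% annual interest)): balance=$2347.28 total_interest=$297.28
After 6 (deposit($1000)): balance=$3347.28 total_interest=$297.28

Answer: 297.28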